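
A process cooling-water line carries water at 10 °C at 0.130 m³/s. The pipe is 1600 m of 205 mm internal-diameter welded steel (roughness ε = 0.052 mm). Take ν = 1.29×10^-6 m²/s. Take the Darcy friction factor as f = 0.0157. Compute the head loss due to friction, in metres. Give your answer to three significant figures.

h_f ≈ 96.9 m

V = 4Q/(πD²) = 4·0.130/(π·0.205²) = 3.939 m/s
h_f = f(L/D)V²/(2g) = 0.01570·(1600/0.205)·3.939²/(2·9.81) = 96.89 m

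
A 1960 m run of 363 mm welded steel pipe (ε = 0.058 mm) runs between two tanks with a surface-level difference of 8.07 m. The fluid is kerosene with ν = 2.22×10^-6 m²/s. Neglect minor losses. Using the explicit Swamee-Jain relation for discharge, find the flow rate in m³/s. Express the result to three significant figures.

Swamee-Jain (Type II): Q = -0.965·√(gD⁵h_f/L)·ln[ε/(3.7D) + √(3.17ν²L/(gD³h_f))]
√(gD⁵h_f/L) = √(9.81·0.363⁵·8.07/1960) = 0.01596
ε/(3.7D) = 4.32×10^-5; √(3.17ν²L/(gD³h_f)) = 8.99×10^-5
Q = -0.965·0.01596·ln(1.331×10^-4) = 0.1374 m³/s
Check: V = 1.33 m/s, Re = 2.17×10^5, f = 0.01665, h_f = 8.08 m ≈ 8.07 m ✓

Q ≈ 0.137 m³/s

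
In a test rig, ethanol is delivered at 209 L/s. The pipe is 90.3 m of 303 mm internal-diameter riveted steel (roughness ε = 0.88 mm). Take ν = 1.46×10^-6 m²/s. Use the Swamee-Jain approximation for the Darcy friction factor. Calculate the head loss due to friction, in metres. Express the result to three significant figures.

h_f ≈ 3.35 m

V = 4Q/(πD²) = 4·0.209/(π·0.303²) = 2.898 m/s
Re = VD/ν = 2.898·0.303/1.46×10^-6 = 6.02×10^5 → turbulent
ε/D = 0.88/303 = 0.00290
Swamee-Jain: f = 0.02626
h_f = f(L/D)V²/(2g) = 0.02626·(90.3/0.303)·2.898²/(2·9.81) = 3.351 m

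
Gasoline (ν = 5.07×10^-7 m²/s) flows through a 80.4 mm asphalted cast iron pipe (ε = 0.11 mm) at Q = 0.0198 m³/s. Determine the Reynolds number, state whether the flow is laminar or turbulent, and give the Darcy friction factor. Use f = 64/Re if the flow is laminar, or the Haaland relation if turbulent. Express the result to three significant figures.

V = 4Q/(πD²) = 3.900 m/s
Re = VD/ν = 3.900·0.0804/5.07×10^-7 = 6.18×10^5
Re > 4000 → turbulent; ε/D = 0.00137
Haaland: f = 0.02161

Re ≈ 6.18×10^5; turbulent; f ≈ 0.0216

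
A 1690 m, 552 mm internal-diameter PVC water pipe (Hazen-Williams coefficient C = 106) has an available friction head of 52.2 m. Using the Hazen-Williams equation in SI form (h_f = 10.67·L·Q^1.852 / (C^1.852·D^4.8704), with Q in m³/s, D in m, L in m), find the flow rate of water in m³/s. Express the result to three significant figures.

Q ≈ 0.946 m³/s

Rearranging: Q = [h_f·C^1.852·D^4.8704 / (10.67·L)]^(1/1.852)
Q = [52.2·106^1.852·0.552^4.8704 / (10.67·1690)]^0.540 = 0.9463 m³/s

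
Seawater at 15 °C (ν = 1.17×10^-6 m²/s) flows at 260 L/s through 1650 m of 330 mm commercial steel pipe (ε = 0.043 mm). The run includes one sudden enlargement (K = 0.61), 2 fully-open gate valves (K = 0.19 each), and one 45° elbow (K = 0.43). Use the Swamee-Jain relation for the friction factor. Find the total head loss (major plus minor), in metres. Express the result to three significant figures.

H_L ≈ 33.9 m

V = 4Q/(πD²) = 3.040 m/s; V²/2g = 0.4710 m
Re = 8.57×10^5, ε/D = 1.30×10^-4 → f = 0.01410 (Swamee-Jain)
Major: h_f = f(L/D)·V²/2g = 0.01410·5000·0.4710 = 33.19 m
Minor: ΣK = 1.42; h_m = ΣK·V²/2g = 0.6688 m
Total H_L = 33.19 + 0.6688 = 33.86 m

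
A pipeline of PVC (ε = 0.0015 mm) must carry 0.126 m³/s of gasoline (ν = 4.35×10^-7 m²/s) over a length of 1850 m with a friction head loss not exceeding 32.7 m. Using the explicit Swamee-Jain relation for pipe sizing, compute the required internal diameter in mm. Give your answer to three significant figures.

D ≈ 243 mm

Swamee-Jain (Type III): D = 0.66·[ε^1.25·(LQ²/(gh_f))^4.75 + ν·Q^9.4·(L/(gh_f))^5.2]^0.04
LQ²/(gh_f) = 0.09156; L/(gh_f) = 5.767
Term 1 = ε^1.25·(…)^4.75 = 6.14×10^-13; Term 2 = ν·Q^9.4·(…)^5.2 = 1.38×10^-11
D = 0.66·(6.14×10^-13 + 1.38×10^-11)^0.04 = 0.2431 m = 243 mm
Check: V = 2.71 m/s, Re = 1.52×10^6, f = 0.01103, h_f = 31.5 m ≈ 32.7 m ✓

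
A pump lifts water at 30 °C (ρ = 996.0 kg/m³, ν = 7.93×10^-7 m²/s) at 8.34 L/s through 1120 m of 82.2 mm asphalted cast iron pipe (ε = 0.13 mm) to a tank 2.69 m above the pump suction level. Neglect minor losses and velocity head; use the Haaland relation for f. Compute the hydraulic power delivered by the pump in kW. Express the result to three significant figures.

P_hyd ≈ 3.46 kW

V = 4Q/(πD²) = 1.572 m/s; Re = 1.63×10^5; ε/D = 0.00158; f = 0.02318
h_f = f(L/D)V²/2g = 39.76 m
Total head H = z + h_f = 2.69 + 39.76 = 42.45 m
P_hyd = ρgQH = 996.0·9.81·0.00834·42.45 = 3.459 kW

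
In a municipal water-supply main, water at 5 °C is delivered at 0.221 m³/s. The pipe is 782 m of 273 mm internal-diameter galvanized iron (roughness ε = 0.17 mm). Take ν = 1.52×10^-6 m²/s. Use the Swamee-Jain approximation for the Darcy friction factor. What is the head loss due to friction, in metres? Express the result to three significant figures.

V = 4Q/(πD²) = 4·0.221/(π·0.273²) = 3.776 m/s
Re = VD/ν = 3.776·0.273/1.52×10^-6 = 6.78×10^5 → turbulent
ε/D = 0.17/273 = 6.23×10^-4
Swamee-Jain: f = 0.01829
h_f = f(L/D)V²/(2g) = 0.01829·(782/0.273)·3.776²/(2·9.81) = 38.06 m

h_f ≈ 38.1 m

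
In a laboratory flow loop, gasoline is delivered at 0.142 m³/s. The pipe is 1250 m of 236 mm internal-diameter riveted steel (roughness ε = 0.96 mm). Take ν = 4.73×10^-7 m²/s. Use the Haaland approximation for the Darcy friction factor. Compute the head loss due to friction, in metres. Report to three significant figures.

V = 4Q/(πD²) = 4·0.142/(π·0.236²) = 3.246 m/s
Re = VD/ν = 3.246·0.236/4.73×10^-7 = 1.62×10^6 → turbulent
ε/D = 0.96/236 = 0.00407
Haaland: f = 0.02868
h_f = f(L/D)V²/(2g) = 0.02868·(1250/0.236)·3.246²/(2·9.81) = 81.57 m

h_f ≈ 81.6 m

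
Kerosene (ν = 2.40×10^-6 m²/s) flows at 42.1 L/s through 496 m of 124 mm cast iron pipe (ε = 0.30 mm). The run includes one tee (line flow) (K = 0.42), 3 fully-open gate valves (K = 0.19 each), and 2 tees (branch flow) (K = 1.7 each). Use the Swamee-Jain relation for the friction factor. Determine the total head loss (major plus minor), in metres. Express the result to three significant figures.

V = 4Q/(πD²) = 3.486 m/s; V²/2g = 0.6194 m
Re = 1.80×10^5, ε/D = 0.00242 → f = 0.02570 (Swamee-Jain)
Major: h_f = f(L/D)·V²/2g = 0.02570·4000·0.6194 = 63.69 m
Minor: ΣK = 4.39; h_m = ΣK·V²/2g = 2.719 m
Total H_L = 63.69 + 2.719 = 66.40 m

H_L ≈ 66.4 m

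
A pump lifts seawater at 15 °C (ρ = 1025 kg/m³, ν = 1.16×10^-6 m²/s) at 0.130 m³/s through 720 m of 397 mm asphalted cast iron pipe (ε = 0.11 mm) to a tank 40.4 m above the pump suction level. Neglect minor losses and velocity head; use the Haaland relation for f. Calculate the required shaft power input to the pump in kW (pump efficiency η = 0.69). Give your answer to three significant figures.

V = 4Q/(πD²) = 1.050 m/s; Re = 3.59×10^5; ε/D = 2.77×10^-4; f = 0.01637
h_f = f(L/D)V²/2g = 1.669 m
Total head H = z + h_f = 40.4 + 1.669 = 42.07 m
P_hyd = ρgQH = 1025·9.81·0.130·42.07 = 54.99 kW
P_shaft = P_hyd/η = 54.99/0.69 = 79.70 kW

P_shaft ≈ 79.7 kW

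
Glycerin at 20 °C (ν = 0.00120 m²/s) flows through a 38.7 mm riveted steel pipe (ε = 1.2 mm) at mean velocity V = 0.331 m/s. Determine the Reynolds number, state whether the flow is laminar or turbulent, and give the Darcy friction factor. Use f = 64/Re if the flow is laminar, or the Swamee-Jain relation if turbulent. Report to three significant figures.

Re ≈ 10.7; laminar; f = 64/Re ≈ 6.00

Re = VD/ν = 0.3310·0.0387/0.00120 = 10.7
Re < 2300 → laminar → f = 64/Re = 5.995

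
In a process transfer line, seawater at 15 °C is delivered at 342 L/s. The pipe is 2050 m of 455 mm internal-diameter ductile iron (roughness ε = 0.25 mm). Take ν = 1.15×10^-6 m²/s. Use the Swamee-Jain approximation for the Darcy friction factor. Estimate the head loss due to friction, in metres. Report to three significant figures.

h_f ≈ 18.0 m

V = 4Q/(πD²) = 4·0.342/(π·0.455²) = 2.103 m/s
Re = VD/ν = 2.103·0.455/1.15×10^-6 = 8.32×10^5 → turbulent
ε/D = 0.25/455 = 5.49×10^-4
Swamee-Jain: f = 0.01772
h_f = f(L/D)V²/(2g) = 0.01772·(2050/0.455)·2.103²/(2·9.81) = 18.01 m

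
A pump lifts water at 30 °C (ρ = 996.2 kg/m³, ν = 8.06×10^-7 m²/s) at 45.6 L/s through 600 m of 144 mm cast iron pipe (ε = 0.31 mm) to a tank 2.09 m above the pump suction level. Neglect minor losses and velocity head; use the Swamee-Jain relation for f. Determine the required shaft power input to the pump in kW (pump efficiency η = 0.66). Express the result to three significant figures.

P_shaft ≈ 28.8 kW

V = 4Q/(πD²) = 2.800 m/s; Re = 5.00×10^5; ε/D = 0.00215; f = 0.02435
h_f = f(L/D)V²/2g = 40.53 m
Total head H = z + h_f = 2.09 + 40.53 = 42.62 m
P_hyd = ρgQH = 996.2·9.81·0.0456·42.62 = 18.99 kW
P_shaft = P_hyd/η = 18.99/0.66 = 28.78 kW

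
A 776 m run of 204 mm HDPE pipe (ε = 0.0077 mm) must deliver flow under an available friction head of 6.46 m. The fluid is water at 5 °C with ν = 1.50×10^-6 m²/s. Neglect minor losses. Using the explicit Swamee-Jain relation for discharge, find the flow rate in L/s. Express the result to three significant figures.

Q ≈ 47.2 L/s

Swamee-Jain (Type II): Q = -0.965·√(gD⁵h_f/L)·ln[ε/(3.7D) + √(3.17ν²L/(gD³h_f))]
√(gD⁵h_f/L) = √(9.81·0.204⁵·6.46/776) = 0.005371
ε/(3.7D) = 1.02×10^-5; √(3.17ν²L/(gD³h_f)) = 1.01×10^-4
Q = -0.965·0.005371·ln(1.116×10^-4) = 0.04717 m³/s
Check: V = 1.44 m/s, Re = 1.96×10^5, f = 0.01593, h_f = 6.43 m ≈ 6.46 m ✓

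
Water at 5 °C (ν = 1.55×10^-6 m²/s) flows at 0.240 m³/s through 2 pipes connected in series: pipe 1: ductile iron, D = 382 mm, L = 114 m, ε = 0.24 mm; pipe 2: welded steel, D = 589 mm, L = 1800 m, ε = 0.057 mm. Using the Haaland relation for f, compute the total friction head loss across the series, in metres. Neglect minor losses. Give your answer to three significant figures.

Pipe 1: V = 2.094 m/s, Re = 5.16×10^5, ε/D = 6.28×10^-4, f = 0.01833, h_1 = f(L/D)V²/2g = 1.222 m
Pipe 2: V = 0.8808 m/s, Re = 3.35×10^5, ε/D = 9.68×10^-5, f = 0.01497, h_2 = f(L/D)V²/2g = 1.809 m
Series → Q common, losses add: H = Σh = 3.032 m

H ≈ 3.03 m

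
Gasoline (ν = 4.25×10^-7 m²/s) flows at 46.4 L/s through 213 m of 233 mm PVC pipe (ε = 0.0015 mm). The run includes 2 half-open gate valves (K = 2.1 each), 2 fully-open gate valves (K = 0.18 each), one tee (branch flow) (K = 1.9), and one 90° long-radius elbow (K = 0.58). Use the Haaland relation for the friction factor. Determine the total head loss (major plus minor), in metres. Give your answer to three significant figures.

H_L ≈ 1.13 m

V = 4Q/(πD²) = 1.088 m/s; V²/2g = 0.06036 m
Re = 5.97×10^5, ε/D = 6.44×10^-6 → f = 0.01274 (Haaland)
Major: h_f = f(L/D)·V²/2g = 0.01274·914.2·0.06036 = 0.7030 m
Minor: ΣK = 7.04; h_m = ΣK·V²/2g = 0.4249 m
Total H_L = 0.7030 + 0.4249 = 1.128 m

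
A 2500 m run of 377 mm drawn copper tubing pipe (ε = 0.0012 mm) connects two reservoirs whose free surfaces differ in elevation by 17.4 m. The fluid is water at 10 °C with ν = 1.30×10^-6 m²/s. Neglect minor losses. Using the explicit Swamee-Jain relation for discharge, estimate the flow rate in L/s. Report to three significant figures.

Swamee-Jain (Type II): Q = -0.965·√(gD⁵h_f/L)·ln[ε/(3.7D) + √(3.17ν²L/(gD³h_f))]
√(gD⁵h_f/L) = √(9.81·0.377⁵·17.4/2500) = 0.02280
ε/(3.7D) = 8.60×10^-7; √(3.17ν²L/(gD³h_f)) = 3.83×10^-5
Q = -0.965·0.02280·ln(3.913×10^-5) = 0.2233 m³/s
Check: V = 2.00 m/s, Re = 5.80×10^5, f = 0.01281, h_f = 17.3 m ≈ 17.4 m ✓

Q ≈ 223 L/s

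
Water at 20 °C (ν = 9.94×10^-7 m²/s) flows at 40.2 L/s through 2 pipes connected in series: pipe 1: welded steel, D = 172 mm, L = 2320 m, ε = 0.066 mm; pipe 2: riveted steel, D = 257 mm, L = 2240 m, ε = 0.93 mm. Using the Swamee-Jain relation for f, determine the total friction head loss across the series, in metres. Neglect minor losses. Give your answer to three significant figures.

H ≈ 43.8 m

Pipe 1: V = 1.730 m/s, Re = 2.99×10^5, ε/D = 3.84×10^-4, f = 0.01763, h_1 = f(L/D)V²/2g = 36.27 m
Pipe 2: V = 0.7749 m/s, Re = 2.00×10^5, ε/D = 0.00362, f = 0.02837, h_2 = f(L/D)V²/2g = 7.569 m
Series → Q common, losses add: H = Σh = 43.84 m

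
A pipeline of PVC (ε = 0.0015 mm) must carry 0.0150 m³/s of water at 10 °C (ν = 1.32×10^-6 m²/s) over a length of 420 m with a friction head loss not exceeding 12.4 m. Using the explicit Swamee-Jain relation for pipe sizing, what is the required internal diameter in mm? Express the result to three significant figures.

D ≈ 103 mm

Swamee-Jain (Type III): D = 0.66·[ε^1.25·(LQ²/(gh_f))^4.75 + ν·Q^9.4·(L/(gh_f))^5.2]^0.04
LQ²/(gh_f) = 7.769×10^-4; L/(gh_f) = 3.453
Term 1 = ε^1.25·(…)^4.75 = 8.90×10^-23; Term 2 = ν·Q^9.4·(…)^5.2 = 5.95×10^-21
D = 0.66·(8.90×10^-23 + 5.95×10^-21)^0.04 = 0.1025 m = 103 mm
Check: V = 1.82 m/s, Re = 1.41×10^5, f = 0.01675, h_f = 11.6 m ≈ 12.4 m ✓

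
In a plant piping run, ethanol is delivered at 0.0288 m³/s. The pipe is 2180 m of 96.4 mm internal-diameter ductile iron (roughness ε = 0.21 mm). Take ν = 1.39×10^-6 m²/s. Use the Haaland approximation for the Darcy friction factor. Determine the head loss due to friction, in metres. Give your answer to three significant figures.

V = 4Q/(πD²) = 4·0.0288/(π·0.0964²) = 3.946 m/s
Re = VD/ν = 3.946·0.0964/1.39×10^-6 = 2.74×10^5 → turbulent
ε/D = 0.21/96.4 = 0.00218
Haaland: f = 0.02456
h_f = f(L/D)V²/(2g) = 0.02456·(2180/0.0964)·3.946²/(2·9.81) = 440.7 m

h_f ≈ 441 m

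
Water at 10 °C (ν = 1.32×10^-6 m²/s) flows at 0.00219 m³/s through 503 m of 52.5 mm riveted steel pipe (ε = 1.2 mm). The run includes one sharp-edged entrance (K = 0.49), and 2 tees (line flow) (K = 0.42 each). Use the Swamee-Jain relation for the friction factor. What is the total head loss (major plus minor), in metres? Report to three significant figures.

V = 4Q/(πD²) = 1.012 m/s; V²/2g = 0.05216 m
Re = 4.02×10^4, ε/D = 0.0229 → f = 0.05255 (Swamee-Jain)
Major: h_f = f(L/D)·V²/2g = 0.05255·9581·0.05216 = 26.26 m
Minor: ΣK = 1.33; h_m = ΣK·V²/2g = 0.06938 m
Total H_L = 26.26 + 0.06938 = 26.33 m

H_L ≈ 26.3 m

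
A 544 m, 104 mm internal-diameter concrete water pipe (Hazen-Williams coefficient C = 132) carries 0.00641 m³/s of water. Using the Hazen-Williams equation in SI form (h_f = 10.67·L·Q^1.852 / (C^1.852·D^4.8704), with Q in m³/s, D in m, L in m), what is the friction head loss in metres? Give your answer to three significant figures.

h_f ≈ 3.65 m

h_f = 10.67·544·0.00641^1.852 / (132^1.852·0.104^4.8704) = 3.649 m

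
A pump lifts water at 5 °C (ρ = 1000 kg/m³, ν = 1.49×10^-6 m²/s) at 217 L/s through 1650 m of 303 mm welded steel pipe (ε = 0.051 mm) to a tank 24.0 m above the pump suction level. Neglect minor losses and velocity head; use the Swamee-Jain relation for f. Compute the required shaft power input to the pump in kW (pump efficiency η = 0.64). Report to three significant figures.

P_shaft ≈ 205 kW

V = 4Q/(πD²) = 3.009 m/s; Re = 6.12×10^5; ε/D = 1.68×10^-4; f = 0.01494
h_f = f(L/D)V²/2g = 37.54 m
Total head H = z + h_f = 24.0 + 37.54 = 61.54 m
P_hyd = ρgQH = 1000·9.81·0.217·61.54 = 131.0 kW
P_shaft = P_hyd/η = 131.0/0.64 = 204.7 kW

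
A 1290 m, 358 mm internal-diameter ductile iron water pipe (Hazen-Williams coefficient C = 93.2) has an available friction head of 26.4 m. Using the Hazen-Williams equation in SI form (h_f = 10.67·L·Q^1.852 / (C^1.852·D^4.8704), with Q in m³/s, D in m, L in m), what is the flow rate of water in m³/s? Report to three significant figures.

Rearranging: Q = [h_f·C^1.852·D^4.8704 / (10.67·L)]^(1/1.852)
Q = [26.4·93.2^1.852·0.358^4.8704 / (10.67·1290)]^0.540 = 0.2133 m³/s

Q ≈ 0.213 m³/s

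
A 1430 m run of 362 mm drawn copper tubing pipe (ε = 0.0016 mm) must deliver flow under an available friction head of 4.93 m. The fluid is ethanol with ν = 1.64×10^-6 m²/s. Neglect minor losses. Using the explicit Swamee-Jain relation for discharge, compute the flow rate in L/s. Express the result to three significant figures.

Swamee-Jain (Type II): Q = -0.965·√(gD⁵h_f/L)·ln[ε/(3.7D) + √(3.17ν²L/(gD³h_f))]
√(gD⁵h_f/L) = √(9.81·0.362⁵·4.93/1430) = 0.01450
ε/(3.7D) = 1.19×10^-6; √(3.17ν²L/(gD³h_f)) = 7.29×10^-5
Q = -0.965·0.01450·ln(7.409×10^-5) = 0.1331 m³/s
Check: V = 1.29 m/s, Re = 2.85×10^5, f = 0.01456, h_f = 4.90 m ≈ 4.93 m ✓

Q ≈ 133 L/s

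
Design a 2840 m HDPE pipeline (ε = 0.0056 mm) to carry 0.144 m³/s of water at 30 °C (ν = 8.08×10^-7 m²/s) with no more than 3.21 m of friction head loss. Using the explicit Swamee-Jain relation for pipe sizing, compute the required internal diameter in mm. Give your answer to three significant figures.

Swamee-Jain (Type III): D = 0.66·[ε^1.25·(LQ²/(gh_f))^4.75 + ν·Q^9.4·(L/(gh_f))^5.2]^0.04
LQ²/(gh_f) = 1.870; L/(gh_f) = 90.19
Term 1 = ε^1.25·(…)^4.75 = 5.33×10^-6; Term 2 = ν·Q^9.4·(…)^5.2 = 1.45×10^-4
D = 0.66·(5.33×10^-6 + 1.45×10^-4)^0.04 = 0.4642 m = 464 mm
Check: V = 0.851 m/s, Re = 4.89×10^5, f = 0.01333, h_f = 3.01 m ≈ 3.21 m ✓

D ≈ 464 mm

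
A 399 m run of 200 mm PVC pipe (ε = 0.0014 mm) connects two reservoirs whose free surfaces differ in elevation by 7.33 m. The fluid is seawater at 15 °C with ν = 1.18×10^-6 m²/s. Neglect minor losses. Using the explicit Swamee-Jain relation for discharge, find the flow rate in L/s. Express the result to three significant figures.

Swamee-Jain (Type II): Q = -0.965·√(gD⁵h_f/L)·ln[ε/(3.7D) + √(3.17ν²L/(gD³h_f))]
√(gD⁵h_f/L) = √(9.81·0.200⁵·7.33/399) = 0.007594
ε/(3.7D) = 1.89×10^-6; √(3.17ν²L/(gD³h_f)) = 5.53×10^-5
Q = -0.965·0.007594·ln(5.722×10^-5) = 0.07159 m³/s
Check: V = 2.28 m/s, Re = 3.86×10^5, f = 0.01381, h_f = 7.29 m ≈ 7.33 m ✓

Q ≈ 71.6 L/s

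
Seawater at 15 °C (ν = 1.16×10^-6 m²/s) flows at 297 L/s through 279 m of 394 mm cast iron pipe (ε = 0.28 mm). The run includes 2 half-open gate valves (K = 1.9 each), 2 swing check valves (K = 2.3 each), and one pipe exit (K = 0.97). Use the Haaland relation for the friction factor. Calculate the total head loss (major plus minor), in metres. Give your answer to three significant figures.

V = 4Q/(πD²) = 2.436 m/s; V²/2g = 0.3024 m
Re = 8.27×10^5, ε/D = 7.11×10^-4 → f = 0.01855 (Haaland)
Major: h_f = f(L/D)·V²/2g = 0.01855·708.1·0.3024 = 3.972 m
Minor: ΣK = 9.37; h_m = ΣK·V²/2g = 2.834 m
Total H_L = 3.972 + 2.834 = 6.806 m

H_L ≈ 6.81 m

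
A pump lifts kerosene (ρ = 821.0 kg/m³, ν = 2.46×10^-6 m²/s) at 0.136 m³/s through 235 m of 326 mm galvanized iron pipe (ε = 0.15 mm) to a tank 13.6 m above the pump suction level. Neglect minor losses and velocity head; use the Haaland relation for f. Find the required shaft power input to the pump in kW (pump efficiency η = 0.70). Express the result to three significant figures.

P_shaft ≈ 24.1 kW

V = 4Q/(πD²) = 1.629 m/s; Re = 2.16×10^5; ε/D = 4.60×10^-4; f = 0.01830
h_f = f(L/D)V²/2g = 1.785 m
Total head H = z + h_f = 13.6 + 1.785 = 15.38 m
P_hyd = ρgQH = 821.0·9.81·0.136·15.38 = 16.85 kW
P_shaft = P_hyd/η = 16.85/0.70 = 24.07 kW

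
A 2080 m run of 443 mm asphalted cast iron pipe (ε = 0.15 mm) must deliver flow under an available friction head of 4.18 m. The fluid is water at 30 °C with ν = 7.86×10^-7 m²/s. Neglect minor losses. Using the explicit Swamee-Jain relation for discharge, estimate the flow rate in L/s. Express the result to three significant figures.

Q ≈ 159 L/s

Swamee-Jain (Type II): Q = -0.965·√(gD⁵h_f/L)·ln[ε/(3.7D) + √(3.17ν²L/(gD³h_f))]
√(gD⁵h_f/L) = √(9.81·0.443⁵·4.18/2080) = 0.01834
ε/(3.7D) = 9.15×10^-5; √(3.17ν²L/(gD³h_f)) = 3.38×10^-5
Q = -0.965·0.01834·ln(1.253×10^-4) = 0.1590 m³/s
Check: V = 1.03 m/s, Re = 5.81×10^5, f = 0.01652, h_f = 4.21 m ≈ 4.18 m ✓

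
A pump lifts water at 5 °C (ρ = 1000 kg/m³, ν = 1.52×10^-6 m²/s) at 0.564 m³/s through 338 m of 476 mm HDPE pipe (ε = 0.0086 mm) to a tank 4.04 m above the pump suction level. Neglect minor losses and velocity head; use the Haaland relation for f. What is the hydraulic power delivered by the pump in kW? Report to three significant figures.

P_hyd ≈ 46.4 kW

V = 4Q/(πD²) = 3.169 m/s; Re = 9.93×10^5; ε/D = 1.81×10^-5; f = 0.01194
h_f = f(L/D)V²/2g = 4.340 m
Total head H = z + h_f = 4.04 + 4.340 = 8.380 m
P_hyd = ρgQH = 1000·9.81·0.564·8.380 = 46.36 kW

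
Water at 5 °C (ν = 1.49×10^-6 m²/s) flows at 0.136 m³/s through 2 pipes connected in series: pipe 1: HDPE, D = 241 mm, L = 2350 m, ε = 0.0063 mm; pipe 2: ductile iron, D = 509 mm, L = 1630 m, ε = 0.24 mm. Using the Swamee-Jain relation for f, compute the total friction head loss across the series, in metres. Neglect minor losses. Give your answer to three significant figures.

Pipe 1: V = 2.981 m/s, Re = 4.82×10^5, ε/D = 2.61×10^-5, f = 0.01357, h_1 = f(L/D)V²/2g = 59.97 m
Pipe 2: V = 0.6684 m/s, Re = 2.28×10^5, ε/D = 4.72×10^-4, f = 0.01856, h_2 = f(L/D)V²/2g = 1.353 m
Series → Q common, losses add: H = Σh = 61.32 m

H ≈ 61.3 m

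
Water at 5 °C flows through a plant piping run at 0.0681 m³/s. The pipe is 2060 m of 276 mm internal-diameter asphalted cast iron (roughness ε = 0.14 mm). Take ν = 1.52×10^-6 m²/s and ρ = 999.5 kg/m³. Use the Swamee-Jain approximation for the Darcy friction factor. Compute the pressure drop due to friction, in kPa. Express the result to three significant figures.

V = 4Q/(πD²) = 4·0.0681/(π·0.276²) = 1.138 m/s
Re = VD/ν = 1.138·0.276/1.52×10^-6 = 2.07×10^5 → turbulent
ε/D = 0.14/276 = 5.07×10^-4
Swamee-Jain: f = 0.01892
h_f = f(L/D)V²/(2g) = 0.01892·(2060/0.276)·1.138²/(2·9.81) = 9.323 m
Δp = ρg·h_f = 999.5·9.81·9.323 = 91.42 kPa

Δp ≈ 91.4 kPa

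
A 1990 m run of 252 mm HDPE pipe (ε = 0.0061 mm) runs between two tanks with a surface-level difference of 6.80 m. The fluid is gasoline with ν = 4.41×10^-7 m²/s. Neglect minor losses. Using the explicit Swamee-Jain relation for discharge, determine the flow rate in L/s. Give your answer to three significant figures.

Q ≈ 57.0 L/s

Swamee-Jain (Type II): Q = -0.965·√(gD⁵h_f/L)·ln[ε/(3.7D) + √(3.17ν²L/(gD³h_f))]
√(gD⁵h_f/L) = √(9.81·0.252⁵·6.80/1990) = 0.005837
ε/(3.7D) = 6.54×10^-6; √(3.17ν²L/(gD³h_f)) = 3.39×10^-5
Q = -0.965·0.005837·ln(4.044×10^-5) = 0.05697 m³/s
Check: V = 1.14 m/s, Re = 6.53×10^5, f = 0.01293, h_f = 6.79 m ≈ 6.80 m ✓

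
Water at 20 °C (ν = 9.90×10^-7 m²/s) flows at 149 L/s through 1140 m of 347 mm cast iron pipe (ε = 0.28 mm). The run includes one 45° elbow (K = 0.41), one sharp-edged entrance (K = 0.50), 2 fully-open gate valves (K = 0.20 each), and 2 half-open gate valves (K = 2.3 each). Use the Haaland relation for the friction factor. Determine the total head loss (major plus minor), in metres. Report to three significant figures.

V = 4Q/(πD²) = 1.576 m/s; V²/2g = 0.1265 m
Re = 5.52×10^5, ε/D = 8.07×10^-4 → f = 0.01924 (Haaland)
Major: h_f = f(L/D)·V²/2g = 0.01924·3285·0.1265 = 7.997 m
Minor: ΣK = 5.91; h_m = ΣK·V²/2g = 0.7478 m
Total H_L = 7.997 + 0.7478 = 8.745 m

H_L ≈ 8.74 m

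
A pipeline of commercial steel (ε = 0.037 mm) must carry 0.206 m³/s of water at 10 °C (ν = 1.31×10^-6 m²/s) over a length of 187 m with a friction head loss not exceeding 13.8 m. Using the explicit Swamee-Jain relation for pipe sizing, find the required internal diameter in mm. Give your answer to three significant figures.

D ≈ 236 mm

Swamee-Jain (Type III): D = 0.66·[ε^1.25·(LQ²/(gh_f))^4.75 + ν·Q^9.4·(L/(gh_f))^5.2]^0.04
LQ²/(gh_f) = 0.05862; L/(gh_f) = 1.381
Term 1 = ε^1.25·(…)^4.75 = 4.06×10^-12; Term 2 = ν·Q^9.4·(…)^5.2 = 2.50×10^-12
D = 0.66·(4.06×10^-12 + 2.50×10^-12)^0.04 = 0.2356 m = 236 mm
Check: V = 4.72 m/s, Re = 8.50×10^5, f = 0.01443, h_f = 13.0 m ≈ 13.8 m ✓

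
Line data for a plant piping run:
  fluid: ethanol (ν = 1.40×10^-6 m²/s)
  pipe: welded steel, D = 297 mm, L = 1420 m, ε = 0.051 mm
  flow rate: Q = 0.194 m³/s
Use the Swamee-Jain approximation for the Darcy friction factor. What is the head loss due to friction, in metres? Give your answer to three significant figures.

h_f ≈ 28.7 m

V = 4Q/(πD²) = 4·0.194/(π·0.297²) = 2.800 m/s
Re = VD/ν = 2.800·0.297/1.40×10^-6 = 5.94×10^5 → turbulent
ε/D = 0.051/297 = 1.72×10^-4
Swamee-Jain: f = 0.01501
h_f = f(L/D)V²/(2g) = 0.01501·(1420/0.297)·2.800²/(2·9.81) = 28.68 m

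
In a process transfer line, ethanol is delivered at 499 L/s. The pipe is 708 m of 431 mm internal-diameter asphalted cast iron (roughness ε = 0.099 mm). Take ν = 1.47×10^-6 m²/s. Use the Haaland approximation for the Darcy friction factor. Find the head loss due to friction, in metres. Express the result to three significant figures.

V = 4Q/(πD²) = 4·0.499/(π·0.431²) = 3.420 m/s
Re = VD/ν = 3.420·0.431/1.47×10^-6 = 1.00×10^6 → turbulent
ε/D = 0.099/431 = 2.30×10^-4
Haaland: f = 0.01492
h_f = f(L/D)V²/(2g) = 0.01492·(708/0.431)·3.420²/(2·9.81) = 14.61 m

h_f ≈ 14.6 m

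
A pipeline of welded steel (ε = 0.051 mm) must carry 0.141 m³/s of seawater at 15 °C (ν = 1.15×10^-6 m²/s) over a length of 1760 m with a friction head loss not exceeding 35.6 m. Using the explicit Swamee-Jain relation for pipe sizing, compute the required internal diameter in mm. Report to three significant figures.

Swamee-Jain (Type III): D = 0.66·[ε^1.25·(LQ²/(gh_f))^4.75 + ν·Q^9.4·(L/(gh_f))^5.2]^0.04
LQ²/(gh_f) = 0.1002; L/(gh_f) = 5.040
Term 1 = ε^1.25·(…)^4.75 = 7.73×10^-11; Term 2 = ν·Q^9.4·(…)^5.2 = 5.20×10^-11
D = 0.66·(7.73×10^-11 + 5.20×10^-11)^0.04 = 0.2655 m = 265 mm
Check: V = 2.55 m/s, Re = 5.88×10^5, f = 0.01523, h_f = 33.4 m ≈ 35.6 m ✓

D ≈ 265 mm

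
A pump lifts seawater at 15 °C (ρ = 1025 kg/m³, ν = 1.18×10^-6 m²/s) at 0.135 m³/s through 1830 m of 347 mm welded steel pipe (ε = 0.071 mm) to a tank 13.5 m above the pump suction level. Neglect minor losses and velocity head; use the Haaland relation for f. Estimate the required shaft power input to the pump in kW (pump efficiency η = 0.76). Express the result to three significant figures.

P_shaft ≈ 39.3 kW

V = 4Q/(πD²) = 1.428 m/s; Re = 4.20×10^5; ε/D = 2.05×10^-4; f = 0.01557
h_f = f(L/D)V²/2g = 8.526 m
Total head H = z + h_f = 13.5 + 8.526 = 22.03 m
P_hyd = ρgQH = 1025·9.81·0.135·22.03 = 29.90 kW
P_shaft = P_hyd/η = 29.90/0.76 = 39.34 kW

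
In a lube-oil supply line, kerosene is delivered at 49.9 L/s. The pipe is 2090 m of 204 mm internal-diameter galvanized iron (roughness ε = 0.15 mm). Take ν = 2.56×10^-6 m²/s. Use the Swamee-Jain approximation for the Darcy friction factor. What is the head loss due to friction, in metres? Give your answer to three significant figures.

V = 4Q/(πD²) = 4·0.0499/(π·0.204²) = 1.527 m/s
Re = VD/ν = 1.527·0.204/2.56×10^-6 = 1.22×10^5 → turbulent
ε/D = 0.15/204 = 7.35×10^-4
Swamee-Jain: f = 0.02095
h_f = f(L/D)V²/(2g) = 0.02095·(2090/0.204)·1.527²/(2·9.81) = 25.49 m

h_f ≈ 25.5 m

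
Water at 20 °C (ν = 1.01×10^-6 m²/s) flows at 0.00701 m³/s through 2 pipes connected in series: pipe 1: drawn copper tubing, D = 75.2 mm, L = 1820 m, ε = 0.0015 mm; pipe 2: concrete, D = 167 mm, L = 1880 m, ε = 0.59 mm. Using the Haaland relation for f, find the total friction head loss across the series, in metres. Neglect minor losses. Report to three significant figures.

Pipe 1: V = 1.578 m/s, Re = 1.18×10^5, ε/D = 1.99×10^-5, f = 0.01732, h_1 = f(L/D)V²/2g = 53.23 m
Pipe 2: V = 0.3200 m/s, Re = 5.29×10^4, ε/D = 0.00353, f = 0.02939, h_2 = f(L/D)V²/2g = 1.727 m
Series → Q common, losses add: H = Σh = 54.96 m

H ≈ 55.0 m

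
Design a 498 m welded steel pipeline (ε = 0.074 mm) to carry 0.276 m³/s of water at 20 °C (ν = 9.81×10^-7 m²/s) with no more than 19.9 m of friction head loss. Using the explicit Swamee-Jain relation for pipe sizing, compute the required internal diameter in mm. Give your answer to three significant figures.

Swamee-Jain (Type III): D = 0.66·[ε^1.25·(LQ²/(gh_f))^4.75 + ν·Q^9.4·(L/(gh_f))^5.2]^0.04
LQ²/(gh_f) = 0.1943; L/(gh_f) = 2.551
Term 1 = ε^1.25·(…)^4.75 = 2.86×10^-9; Term 2 = ν·Q^9.4·(…)^5.2 = 7.10×10^-10
D = 0.66·(2.86×10^-9 + 7.10×10^-10)^0.04 = 0.3032 m = 303 mm
Check: V = 3.82 m/s, Re = 1.18×10^6, f = 0.01511, h_f = 18.5 m ≈ 19.9 m ✓

D ≈ 303 mm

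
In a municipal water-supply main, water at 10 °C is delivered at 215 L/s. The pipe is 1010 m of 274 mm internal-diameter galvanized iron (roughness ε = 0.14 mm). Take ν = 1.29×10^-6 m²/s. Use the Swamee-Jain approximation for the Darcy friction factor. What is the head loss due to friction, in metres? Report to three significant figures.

h_f ≈ 43.8 m

V = 4Q/(πD²) = 4·0.215/(π·0.274²) = 3.646 m/s
Re = VD/ν = 3.646·0.274/1.29×10^-6 = 7.74×10^5 → turbulent
ε/D = 0.14/274 = 5.11×10^-4
Swamee-Jain: f = 0.01752
h_f = f(L/D)V²/(2g) = 0.01752·(1010/0.274)·3.646²/(2·9.81) = 43.76 m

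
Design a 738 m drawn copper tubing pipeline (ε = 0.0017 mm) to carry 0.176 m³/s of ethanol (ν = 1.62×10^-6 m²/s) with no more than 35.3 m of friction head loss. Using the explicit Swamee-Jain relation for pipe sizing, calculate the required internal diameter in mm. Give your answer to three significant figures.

D ≈ 236 mm

Swamee-Jain (Type III): D = 0.66·[ε^1.25·(LQ²/(gh_f))^4.75 + ν·Q^9.4·(L/(gh_f))^5.2]^0.04
LQ²/(gh_f) = 0.06601; L/(gh_f) = 2.131
Term 1 = ε^1.25·(…)^4.75 = 1.52×10^-13; Term 2 = ν·Q^9.4·(…)^5.2 = 6.70×10^-12
D = 0.66·(1.52×10^-13 + 6.70×10^-12)^0.04 = 0.2360 m = 236 mm
Check: V = 4.02 m/s, Re = 5.86×10^5, f = 0.01286, h_f = 33.1 m ≈ 35.3 m ✓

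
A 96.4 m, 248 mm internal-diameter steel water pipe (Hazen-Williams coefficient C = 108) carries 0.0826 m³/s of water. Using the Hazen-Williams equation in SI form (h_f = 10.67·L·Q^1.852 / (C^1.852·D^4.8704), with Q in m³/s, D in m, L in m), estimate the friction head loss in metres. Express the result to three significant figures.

h_f ≈ 1.55 m

h_f = 10.67·96.4·0.0826^1.852 / (108^1.852·0.248^4.8704) = 1.548 m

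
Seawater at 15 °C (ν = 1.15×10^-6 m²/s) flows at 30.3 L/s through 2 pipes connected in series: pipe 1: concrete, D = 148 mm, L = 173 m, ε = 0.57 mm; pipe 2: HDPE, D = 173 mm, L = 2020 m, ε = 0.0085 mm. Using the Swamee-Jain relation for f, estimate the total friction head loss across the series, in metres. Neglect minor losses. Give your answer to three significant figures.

Pipe 1: V = 1.761 m/s, Re = 2.27×10^5, ε/D = 0.00385, f = 0.02877, h_1 = f(L/D)V²/2g = 5.317 m
Pipe 2: V = 1.289 m/s, Re = 1.94×10^5, ε/D = 4.91×10^-5, f = 0.01606, h_2 = f(L/D)V²/2g = 15.88 m
Series → Q common, losses add: H = Σh = 21.20 m

H ≈ 21.2 m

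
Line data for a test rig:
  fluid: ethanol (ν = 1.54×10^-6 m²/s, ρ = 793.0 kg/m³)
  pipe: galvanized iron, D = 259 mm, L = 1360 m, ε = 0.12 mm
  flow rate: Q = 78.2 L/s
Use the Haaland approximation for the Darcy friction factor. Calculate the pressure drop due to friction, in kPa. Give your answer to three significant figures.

Δp ≈ 83.0 kPa

V = 4Q/(πD²) = 4·0.0782/(π·0.259²) = 1.484 m/s
Re = VD/ν = 1.484·0.259/1.54×10^-6 = 2.50×10^5 → turbulent
ε/D = 0.12/259 = 4.63×10^-4
Haaland: f = 0.01810
h_f = f(L/D)V²/(2g) = 0.01810·(1360/0.259)·1.484²/(2·9.81) = 10.67 m
Δp = ρg·h_f = 793.0·9.81·10.67 = 83.03 kPa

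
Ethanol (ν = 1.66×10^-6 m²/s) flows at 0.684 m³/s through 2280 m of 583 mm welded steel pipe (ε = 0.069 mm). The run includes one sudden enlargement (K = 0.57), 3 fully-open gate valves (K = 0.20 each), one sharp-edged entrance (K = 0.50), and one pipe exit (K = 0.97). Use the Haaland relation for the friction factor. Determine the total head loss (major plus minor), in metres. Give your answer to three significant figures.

V = 4Q/(πD²) = 2.562 m/s; V²/2g = 0.3346 m
Re = 9.00×10^5, ε/D = 1.18×10^-4 → f = 0.01370 (Haaland)
Major: h_f = f(L/D)·V²/2g = 0.01370·3911·0.3346 = 17.93 m
Minor: ΣK = 2.64; h_m = ΣK·V²/2g = 0.8834 m
Total H_L = 17.93 + 0.8834 = 18.81 m

H_L ≈ 18.8 m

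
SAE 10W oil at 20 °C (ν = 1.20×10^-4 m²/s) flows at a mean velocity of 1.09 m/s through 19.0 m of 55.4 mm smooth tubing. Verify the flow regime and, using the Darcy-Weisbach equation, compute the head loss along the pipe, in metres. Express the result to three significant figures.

Re = VD/ν = 1.09·0.05540/1.20×10^-4 = 503 → laminar (Re < 2300)
f = 64/Re = 0.1272
h_f = f(L/D)V²/(2g) = 0.1272·(19.0/0.05540)·1.09²/(2·9.81) = 2.641 m

h_f ≈ 2.64 m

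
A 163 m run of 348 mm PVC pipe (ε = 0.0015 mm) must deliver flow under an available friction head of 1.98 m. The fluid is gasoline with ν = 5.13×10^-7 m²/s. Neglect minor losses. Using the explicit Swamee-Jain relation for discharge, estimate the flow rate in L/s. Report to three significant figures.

Q ≈ 266 L/s

Swamee-Jain (Type II): Q = -0.965·√(gD⁵h_f/L)·ln[ε/(3.7D) + √(3.17ν²L/(gD³h_f))]
√(gD⁵h_f/L) = √(9.81·0.348⁵·1.98/163) = 0.02466
ε/(3.7D) = 1.16×10^-6; √(3.17ν²L/(gD³h_f)) = 1.29×10^-5
Q = -0.965·0.02466·ln(1.405×10^-5) = 0.2659 m³/s
Check: V = 2.80 m/s, Re = 1.90×10^6, f = 0.01061, h_f = 1.98 m ≈ 1.98 m ✓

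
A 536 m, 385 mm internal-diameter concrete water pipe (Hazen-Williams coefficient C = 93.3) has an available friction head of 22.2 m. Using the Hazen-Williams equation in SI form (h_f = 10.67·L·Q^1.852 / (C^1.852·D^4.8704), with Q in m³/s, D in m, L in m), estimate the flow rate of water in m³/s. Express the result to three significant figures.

Rearranging: Q = [h_f·C^1.852·D^4.8704 / (10.67·L)]^(1/1.852)
Q = [22.2·93.3^1.852·0.385^4.8704 / (10.67·536)]^0.540 = 0.3784 m³/s

Q ≈ 0.378 m³/s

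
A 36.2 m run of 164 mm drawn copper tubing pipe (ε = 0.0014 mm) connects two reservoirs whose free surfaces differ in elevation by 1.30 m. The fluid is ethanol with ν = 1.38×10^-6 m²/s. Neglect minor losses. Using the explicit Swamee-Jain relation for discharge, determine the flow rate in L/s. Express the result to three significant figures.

Q ≈ 60.2 L/s

Swamee-Jain (Type II): Q = -0.965·√(gD⁵h_f/L)·ln[ε/(3.7D) + √(3.17ν²L/(gD³h_f))]
√(gD⁵h_f/L) = √(9.81·0.164⁵·1.30/36.2) = 0.006465
ε/(3.7D) = 2.31×10^-6; √(3.17ν²L/(gD³h_f)) = 6.23×10^-5
Q = -0.965·0.006465·ln(6.464×10^-5) = 0.06018 m³/s
Check: V = 2.85 m/s, Re = 3.39×10^5, f = 0.01416, h_f = 1.29 m ≈ 1.30 m ✓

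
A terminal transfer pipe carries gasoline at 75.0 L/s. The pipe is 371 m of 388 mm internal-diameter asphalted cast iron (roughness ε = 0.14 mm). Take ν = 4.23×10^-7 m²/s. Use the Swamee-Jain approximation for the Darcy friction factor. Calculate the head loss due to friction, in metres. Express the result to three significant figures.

h_f ≈ 0.327 m

V = 4Q/(πD²) = 4·0.0750/(π·0.388²) = 0.6343 m/s
Re = VD/ν = 0.6343·0.388/4.23×10^-7 = 5.82×10^5 → turbulent
ε/D = 0.14/388 = 3.61×10^-4
Swamee-Jain: f = 0.01669
h_f = f(L/D)V²/(2g) = 0.01669·(371/0.388)·0.6343²/(2·9.81) = 0.3272 m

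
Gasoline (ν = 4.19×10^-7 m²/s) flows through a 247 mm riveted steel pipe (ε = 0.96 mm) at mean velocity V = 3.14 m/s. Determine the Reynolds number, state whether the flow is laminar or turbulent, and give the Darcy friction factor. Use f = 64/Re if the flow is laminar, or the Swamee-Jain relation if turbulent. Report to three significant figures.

Re = VD/ν = 3.140·0.247/4.19×10^-7 = 1.85×10^6
Re > 4000 → turbulent; ε/D = 0.00389
Swamee-Jain: f = 0.02828

Re ≈ 1.85×10^6; turbulent; f ≈ 0.0283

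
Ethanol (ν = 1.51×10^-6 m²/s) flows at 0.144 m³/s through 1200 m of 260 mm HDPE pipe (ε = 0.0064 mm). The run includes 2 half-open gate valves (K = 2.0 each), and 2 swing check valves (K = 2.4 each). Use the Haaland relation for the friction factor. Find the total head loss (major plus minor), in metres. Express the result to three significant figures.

H_L ≈ 26.7 m

V = 4Q/(πD²) = 2.712 m/s; V²/2g = 0.3749 m
Re = 4.67×10^5, ε/D = 2.46×10^-5 → f = 0.01350 (Haaland)
Major: h_f = f(L/D)·V²/2g = 0.01350·4615·0.3749 = 23.37 m
Minor: ΣK = 8.80; h_m = ΣK·V²/2g = 3.299 m
Total H_L = 23.37 + 3.299 = 26.67 m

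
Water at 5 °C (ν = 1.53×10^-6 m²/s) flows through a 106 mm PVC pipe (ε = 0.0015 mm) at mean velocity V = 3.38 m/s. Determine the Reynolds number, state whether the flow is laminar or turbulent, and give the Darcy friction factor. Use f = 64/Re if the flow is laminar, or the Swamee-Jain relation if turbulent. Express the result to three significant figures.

Re ≈ 2.34×10^5; turbulent; f ≈ 0.0152

Re = VD/ν = 3.380·0.106/1.53×10^-6 = 2.34×10^5
Re > 4000 → turbulent; ε/D = 1.42×10^-5
Swamee-Jain: f = 0.01521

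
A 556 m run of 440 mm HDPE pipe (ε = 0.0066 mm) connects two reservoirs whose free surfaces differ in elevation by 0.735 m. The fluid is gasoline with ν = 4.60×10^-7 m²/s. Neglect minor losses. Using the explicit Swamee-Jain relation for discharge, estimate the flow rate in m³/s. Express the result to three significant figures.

Q ≈ 0.148 m³/s

Swamee-Jain (Type II): Q = -0.965·√(gD⁵h_f/L)·ln[ε/(3.7D) + √(3.17ν²L/(gD³h_f))]
√(gD⁵h_f/L) = √(9.81·0.440⁵·0.735/556) = 0.01462
ε/(3.7D) = 4.05×10^-6; √(3.17ν²L/(gD³h_f)) = 2.46×10^-5
Q = -0.965·0.01462·ln(2.870×10^-5) = 0.1476 m³/s
Check: V = 0.971 m/s, Re = 9.28×10^5, f = 0.01210, h_f = 0.734 m ≈ 0.735 m ✓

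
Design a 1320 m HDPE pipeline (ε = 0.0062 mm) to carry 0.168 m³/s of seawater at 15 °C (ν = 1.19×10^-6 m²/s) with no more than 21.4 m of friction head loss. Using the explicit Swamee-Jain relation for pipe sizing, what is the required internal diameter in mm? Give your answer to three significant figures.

Swamee-Jain (Type III): D = 0.66·[ε^1.25·(LQ²/(gh_f))^4.75 + ν·Q^9.4·(L/(gh_f))^5.2]^0.04
LQ²/(gh_f) = 0.1775; L/(gh_f) = 6.288
Term 1 = ε^1.25·(…)^4.75 = 8.39×10^-11; Term 2 = ν·Q^9.4·(…)^5.2 = 8.82×10^-10
D = 0.66·(8.39×10^-11 + 8.82×10^-10)^0.04 = 0.2877 m = 288 mm
Check: V = 2.58 m/s, Re = 6.25×10^5, f = 0.01297, h_f = 20.3 m ≈ 21.4 m ✓

D ≈ 288 mm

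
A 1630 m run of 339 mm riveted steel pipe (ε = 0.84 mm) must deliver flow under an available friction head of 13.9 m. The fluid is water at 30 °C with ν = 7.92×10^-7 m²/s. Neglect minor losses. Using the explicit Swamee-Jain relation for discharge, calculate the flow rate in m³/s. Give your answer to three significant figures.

Q ≈ 0.136 m³/s

Swamee-Jain (Type II): Q = -0.965·√(gD⁵h_f/L)·ln[ε/(3.7D) + √(3.17ν²L/(gD³h_f))]
√(gD⁵h_f/L) = √(9.81·0.339⁵·13.9/1630) = 0.01935
ε/(3.7D) = 6.70×10^-4; √(3.17ν²L/(gD³h_f)) = 2.47×10^-5
Q = -0.965·0.01935·ln(6.944×10^-4) = 0.1358 m³/s
Check: V = 1.50 m/s, Re = 6.44×10^5, f = 0.02515, h_f = 14.0 m ≈ 13.9 m ✓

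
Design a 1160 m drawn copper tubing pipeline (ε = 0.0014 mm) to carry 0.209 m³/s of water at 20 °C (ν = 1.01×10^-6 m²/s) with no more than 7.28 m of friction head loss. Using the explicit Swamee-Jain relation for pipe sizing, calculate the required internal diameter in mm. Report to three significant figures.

D ≈ 377 mm

Swamee-Jain (Type III): D = 0.66·[ε^1.25·(LQ²/(gh_f))^4.75 + ν·Q^9.4·(L/(gh_f))^5.2]^0.04
LQ²/(gh_f) = 0.7095; L/(gh_f) = 16.24
Term 1 = ε^1.25·(…)^4.75 = 9.43×10^-9; Term 2 = ν·Q^9.4·(…)^5.2 = 8.11×10^-7
D = 0.66·(9.43×10^-9 + 8.11×10^-7)^0.04 = 0.3768 m = 377 mm
Check: V = 1.87 m/s, Re = 6.99×10^5, f = 0.01241, h_f = 6.84 m ≈ 7.28 m ✓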